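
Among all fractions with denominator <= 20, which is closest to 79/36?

11/5

Expand x = 79/36 as a continued fraction with the Euclidean algorithm:
  79 = 2*36 + 7, so a_0 = 2.
  36 = 5*7 + 1, so a_1 = 5.
  7 = 7*1 + 0, so a_2 = 7.
so x = [2; 5, 7].
Convergents (p_i = a_i*p_{i-1} + p_{i-2}, q_i = a_i*q_{i-1} + q_{i-2} with p_{-2}=0, p_{-1}=1, q_{-2}=1, q_{-1}=0), until the denominator exceeds 20:
  i=0: a_0=2, p_0 = 2*1 + 0 = 2, q_0 = 2*0 + 1 = 1.
  i=1: a_1=5, p_1 = 5*2 + 1 = 11, q_1 = 5*1 + 0 = 5.
  i=2: a_2=7, p_2 = 7*11 + 2 = 79, q_2 = 7*5 + 1 = 36.
q_2 = 36 > 20, so the last convergent with denominator <= 20 is p_1/q_1 = 11/5.
The closest fraction with denominator <= 20 is either p_1/q_1 or the intermediate fraction (k*p_1 + p_0)/(k*q_1 + q_0) with the largest k >= 1 whose denominator stays <= 20; these approach x as k grows, and every other convergent or intermediate fraction in range is farther away.
Largest k: floor((20 - q_0)/q_1) = floor((20 - 1)/5) = 3.
That gives (3*11 + 2)/(3*5 + 1) = 35/16.
Compare the errors: |x - 11/5| = |79*5 - 11*36|/(36*5) = 1/180, and |x - 35/16| = |79*16 - 35*36|/(36*16) = 4/576.
Cross-multiplying, 1*576 = 576 < 720 = 4*180, so 1/180 is smaller: the convergent 11/5 is closer to x than 35/16.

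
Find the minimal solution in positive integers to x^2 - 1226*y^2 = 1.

First expand sqrt(1226) as a continued fraction. With x_i = (sqrt(1226) + m_i)/d_i and (m_0, d_0) = (0, 1): a_0 = floor(sqrt(1226)) = 35, since 35^2 = 1225 <= 1226 < 1296 = 36^2.
Iterate m_{i+1} = d_i*a_i - m_i, d_{i+1} = (1226 - m_{i+1}^2)/d_i, a_{i+1} = floor((a_0 + m_{i+1})/d_{i+1}):
  m_1 = 1*35 - 0 = 35, d_1 = (1226 - 35^2)/1 = 1/1 = 1, a_1 = floor((35 + 35)/1) = 70.
  m_2 = 1*70 - 35 = 35, d_2 = (1226 - 35^2)/1 = 1/1 = 1: (m_2, d_2) = (m_1, d_1) = (35, 1), so from here the quotient a_1 repeats; the period length is 1.
So sqrt(1226) = [35; (70)] with period length k = 1.
k is odd, so (p_{k-1}, q_{k-1}) only solves x^2 - 1226y^2 = -1 and the fundamental solution of x^2 - 1226y^2 = 1 is (p_{2k-1}, q_{2k-1}) = (p_1, q_1); compute convergents through index 1, running through the period twice.
Convergents (p_i = a_i*p_{i-1} + p_{i-2}, q_i = a_i*q_{i-1} + q_{i-2} with p_{-2}=0, p_{-1}=1, q_{-2}=1, q_{-1}=0):
  i=0: a_0=35, p_0 = 35*1 + 0 = 35, q_0 = 35*0 + 1 = 1.
  i=1: a_1=70, p_1 = 70*35 + 1 = 2451, q_1 = 70*1 + 0 = 70.
Indeed p_0^2 - 1226*q_0^2 = 1225 - 1226 = -1, not +1.
Check: 2451^2 - 1226*70^2 = 6007401 - 6007400 = 1, so (x, y) = (2451, 70) solves the equation, and by the theorem it is the least positive solution.

(x, y) = (2451, 70)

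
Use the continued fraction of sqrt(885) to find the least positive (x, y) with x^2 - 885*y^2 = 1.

(x, y) = (119, 4)

First expand sqrt(885) as a continued fraction. With x_i = (sqrt(885) + m_i)/d_i and (m_0, d_0) = (0, 1): a_0 = floor(sqrt(885)) = 29, since 29^2 = 841 <= 885 < 900 = 30^2.
Iterate m_{i+1} = d_i*a_i - m_i, d_{i+1} = (885 - m_{i+1}^2)/d_i, a_{i+1} = floor((a_0 + m_{i+1})/d_{i+1}):
  m_1 = 1*29 - 0 = 29, d_1 = (885 - 29^2)/1 = 44/1 = 44, a_1 = floor((29 + 29)/44) = 1.
  m_2 = 44*1 - 29 = 15, d_2 = (885 - 15^2)/44 = 660/44 = 15, a_2 = floor((29 + 15)/15) = 2.
  m_3 = 15*2 - 15 = 15, d_3 = (885 - 15^2)/15 = 660/15 = 44, a_3 = floor((29 + 15)/44) = 1.
  m_4 = 44*1 - 15 = 29, d_4 = (885 - 29^2)/44 = 44/44 = 1, a_4 = floor((29 + 29)/1) = 58.
  m_5 = 1*58 - 29 = 29, d_5 = (885 - 29^2)/1 = 44/1 = 44: (m_5, d_5) = (m_1, d_1) = (29, 44), so from here the quotients repeat a_1, ..., a_4; the period length is 4.
So sqrt(885) = [29; (1, 2, 1, 58)] with period length k = 4.
k is even, so the fundamental solution of x^2 - 885y^2 = 1 is (p_{k-1}, q_{k-1}) = (p_3, q_3); compute convergents through index 3.
Convergents (p_i = a_i*p_{i-1} + p_{i-2}, q_i = a_i*q_{i-1} + q_{i-2} with p_{-2}=0, p_{-1}=1, q_{-2}=1, q_{-1}=0):
  i=0: a_0=29, p_0 = 29*1 + 0 = 29, q_0 = 29*0 + 1 = 1.
  i=1: a_1=1, p_1 = 1*29 + 1 = 30, q_1 = 1*1 + 0 = 1.
  i=2: a_2=2, p_2 = 2*30 + 29 = 89, q_2 = 2*1 + 1 = 3.
  i=3: a_3=1, p_3 = 1*89 + 30 = 119, q_3 = 1*3 + 1 = 4.
Check: 119^2 - 885*4^2 = 14161 - 14160 = 1, so (x, y) = (119, 4) solves the equation, and by the theorem it is the least positive solution.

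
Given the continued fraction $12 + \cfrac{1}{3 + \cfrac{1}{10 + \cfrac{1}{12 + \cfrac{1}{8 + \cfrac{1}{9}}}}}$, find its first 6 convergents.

Using the convergent recurrence p_i = a_i*p_{i-1} + p_{i-2}, q_i = a_i*q_{i-1} + q_{i-2} with p_{-2}=0, p_{-1}=1, q_{-2}=1, q_{-1}=0:
  i=0: a_0=12, p_0 = 12*1 + 0 = 12, q_0 = 12*0 + 1 = 1.
  i=1: a_1=3, p_1 = 3*12 + 1 = 37, q_1 = 3*1 + 0 = 3.
  i=2: a_2=10, p_2 = 10*37 + 12 = 382, q_2 = 10*3 + 1 = 31.
  i=3: a_3=12, p_3 = 12*382 + 37 = 4621, q_3 = 12*31 + 3 = 375.
  i=4: a_4=8, p_4 = 8*4621 + 382 = 37350, q_4 = 8*375 + 31 = 3031.
  i=5: a_5=9, p_5 = 9*37350 + 4621 = 340771, q_5 = 9*3031 + 375 = 27654.

12/1, 37/3, 382/31, 4621/375, 37350/3031, 340771/27654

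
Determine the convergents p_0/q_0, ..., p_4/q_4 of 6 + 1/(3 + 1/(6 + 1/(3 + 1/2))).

Using the convergent recurrence p_i = a_i*p_{i-1} + p_{i-2}, q_i = a_i*q_{i-1} + q_{i-2} with p_{-2}=0, p_{-1}=1, q_{-2}=1, q_{-1}=0:
  i=0: a_0=6, p_0 = 6*1 + 0 = 6, q_0 = 6*0 + 1 = 1.
  i=1: a_1=3, p_1 = 3*6 + 1 = 19, q_1 = 3*1 + 0 = 3.
  i=2: a_2=6, p_2 = 6*19 + 6 = 120, q_2 = 6*3 + 1 = 19.
  i=3: a_3=3, p_3 = 3*120 + 19 = 379, q_3 = 3*19 + 3 = 60.
  i=4: a_4=2, p_4 = 2*379 + 120 = 878, q_4 = 2*60 + 19 = 139.

6/1, 19/3, 120/19, 379/60, 878/139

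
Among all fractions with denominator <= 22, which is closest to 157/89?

30/17

Expand x = 157/89 as a continued fraction with the Euclidean algorithm:
  157 = 1*89 + 68, so a_0 = 1.
  89 = 1*68 + 21, so a_1 = 1.
  68 = 3*21 + 5, so a_2 = 3.
  21 = 4*5 + 1, so a_3 = 4.
  5 = 5*1 + 0, so a_4 = 5.
so x = [1; 1, 3, 4, 5].
Convergents (p_i = a_i*p_{i-1} + p_{i-2}, q_i = a_i*q_{i-1} + q_{i-2} with p_{-2}=0, p_{-1}=1, q_{-2}=1, q_{-1}=0), until the denominator exceeds 22:
  i=0: a_0=1, p_0 = 1*1 + 0 = 1, q_0 = 1*0 + 1 = 1.
  i=1: a_1=1, p_1 = 1*1 + 1 = 2, q_1 = 1*1 + 0 = 1.
  i=2: a_2=3, p_2 = 3*2 + 1 = 7, q_2 = 3*1 + 1 = 4.
  i=3: a_3=4, p_3 = 4*7 + 2 = 30, q_3 = 4*4 + 1 = 17.
  i=4: a_4=5, p_4 = 5*30 + 7 = 157, q_4 = 5*17 + 4 = 89.
q_4 = 89 > 22, so the last convergent with denominator <= 22 is p_3/q_3 = 30/17.
The closest fraction with denominator <= 22 is either p_3/q_3 or the intermediate fraction (k*p_3 + p_2)/(k*q_3 + q_2) with the largest k >= 1 whose denominator stays <= 22; these approach x as k grows, and every other convergent or intermediate fraction in range is farther away.
Largest k: floor((22 - q_2)/q_3) = floor((22 - 4)/17) = 1.
That gives (1*30 + 7)/(1*17 + 4) = 37/21.
Compare the errors: |x - 30/17| = |157*17 - 30*89|/(89*17) = 1/1513, and |x - 37/21| = |157*21 - 37*89|/(89*21) = 4/1869.
Cross-multiplying, 1*1869 = 1869 < 6052 = 4*1513, so 1/1513 is smaller: the convergent 30/17 is closer to x than 37/21.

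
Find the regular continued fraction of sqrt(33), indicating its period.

[5; (1, 2, 1, 10)]

Write x_i = (sqrt(33) + m_i)/d_i with (m_0, d_0) = (0, 1). a_0 = floor(sqrt(33)) = 5, since 5^2 = 25 <= 33 < 36 = 6^2.
Iterate m_{i+1} = d_i*a_i - m_i, d_{i+1} = (33 - m_{i+1}^2)/d_i, a_{i+1} = floor((a_0 + m_{i+1})/d_{i+1}):
  m_1 = 1*5 - 0 = 5, d_1 = (33 - 5^2)/1 = 8/1 = 8, a_1 = floor((5 + 5)/8) = 1.
  m_2 = 8*1 - 5 = 3, d_2 = (33 - 3^2)/8 = 24/8 = 3, a_2 = floor((5 + 3)/3) = 2.
  m_3 = 3*2 - 3 = 3, d_3 = (33 - 3^2)/3 = 24/3 = 8, a_3 = floor((5 + 3)/8) = 1.
  m_4 = 8*1 - 3 = 5, d_4 = (33 - 5^2)/8 = 8/8 = 1, a_4 = floor((5 + 5)/1) = 10.
  m_5 = 1*10 - 5 = 5, d_5 = (33 - 5^2)/1 = 8/1 = 8: (m_5, d_5) = (m_1, d_1) = (5, 8), so from here the quotients repeat a_1, ..., a_4; the period length is 4.
Hence the expansion of sqrt(33) is a_0 = 5 followed by the repeating block 1, 2, 1, 10 (period 4).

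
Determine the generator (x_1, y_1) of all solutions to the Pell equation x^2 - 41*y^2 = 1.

(x, y) = (2049, 320)

First expand sqrt(41) as a continued fraction. With x_i = (sqrt(41) + m_i)/d_i and (m_0, d_0) = (0, 1): a_0 = floor(sqrt(41)) = 6, since 6^2 = 36 <= 41 < 49 = 7^2.
Iterate m_{i+1} = d_i*a_i - m_i, d_{i+1} = (41 - m_{i+1}^2)/d_i, a_{i+1} = floor((a_0 + m_{i+1})/d_{i+1}):
  m_1 = 1*6 - 0 = 6, d_1 = (41 - 6^2)/1 = 5/1 = 5, a_1 = floor((6 + 6)/5) = 2.
  m_2 = 5*2 - 6 = 4, d_2 = (41 - 4^2)/5 = 25/5 = 5, a_2 = floor((6 + 4)/5) = 2.
  m_3 = 5*2 - 4 = 6, d_3 = (41 - 6^2)/5 = 5/5 = 1, a_3 = floor((6 + 6)/1) = 12.
  m_4 = 1*12 - 6 = 6, d_4 = (41 - 6^2)/1 = 5/1 = 5: (m_4, d_4) = (m_1, d_1) = (6, 5), so from here the quotients repeat a_1, ..., a_3; the period length is 3.
So sqrt(41) = [6; (2, 2, 12)] with period length k = 3.
k is odd, so (p_{k-1}, q_{k-1}) only solves x^2 - 41y^2 = -1 and the fundamental solution of x^2 - 41y^2 = 1 is (p_{2k-1}, q_{2k-1}) = (p_5, q_5); compute convergents through index 5, running through the period twice.
Convergents (p_i = a_i*p_{i-1} + p_{i-2}, q_i = a_i*q_{i-1} + q_{i-2} with p_{-2}=0, p_{-1}=1, q_{-2}=1, q_{-1}=0):
  i=0: a_0=6, p_0 = 6*1 + 0 = 6, q_0 = 6*0 + 1 = 1.
  i=1: a_1=2, p_1 = 2*6 + 1 = 13, q_1 = 2*1 + 0 = 2.
  i=2: a_2=2, p_2 = 2*13 + 6 = 32, q_2 = 2*2 + 1 = 5.
  i=3: a_3=12, p_3 = 12*32 + 13 = 397, q_3 = 12*5 + 2 = 62.
  i=4: a_4=2, p_4 = 2*397 + 32 = 826, q_4 = 2*62 + 5 = 129.
  i=5: a_5=2, p_5 = 2*826 + 397 = 2049, q_5 = 2*129 + 62 = 320.
Indeed p_2^2 - 41*q_2^2 = 1024 - 1025 = -1, not +1.
Check: 2049^2 - 41*320^2 = 4198401 - 4198400 = 1, so (x, y) = (2049, 320) solves the equation, and by the theorem it is the least positive solution.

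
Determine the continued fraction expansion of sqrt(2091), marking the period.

[45; (1, 2, 1, 2, 45, 2, 1, 2, 1, 90)]

Write x_i = (sqrt(2091) + m_i)/d_i with (m_0, d_0) = (0, 1). a_0 = floor(sqrt(2091)) = 45, since 45^2 = 2025 <= 2091 < 2116 = 46^2.
Iterate m_{i+1} = d_i*a_i - m_i, d_{i+1} = (2091 - m_{i+1}^2)/d_i, a_{i+1} = floor((a_0 + m_{i+1})/d_{i+1}):
  m_1 = 1*45 - 0 = 45, d_1 = (2091 - 45^2)/1 = 66/1 = 66, a_1 = floor((45 + 45)/66) = 1.
  m_2 = 66*1 - 45 = 21, d_2 = (2091 - 21^2)/66 = 1650/66 = 25, a_2 = floor((45 + 21)/25) = 2.
  m_3 = 25*2 - 21 = 29, d_3 = (2091 - 29^2)/25 = 1250/25 = 50, a_3 = floor((45 + 29)/50) = 1.
  m_4 = 50*1 - 29 = 21, d_4 = (2091 - 21^2)/50 = 1650/50 = 33, a_4 = floor((45 + 21)/33) = 2.
  m_5 = 33*2 - 21 = 45, d_5 = (2091 - 45^2)/33 = 66/33 = 2, a_5 = floor((45 + 45)/2) = 45.
  m_6 = 2*45 - 45 = 45, d_6 = (2091 - 45^2)/2 = 66/2 = 33, a_6 = floor((45 + 45)/33) = 2.
  m_7 = 33*2 - 45 = 21, d_7 = (2091 - 21^2)/33 = 1650/33 = 50, a_7 = floor((45 + 21)/50) = 1.
  m_8 = 50*1 - 21 = 29, d_8 = (2091 - 29^2)/50 = 1250/50 = 25, a_8 = floor((45 + 29)/25) = 2.
  m_9 = 25*2 - 29 = 21, d_9 = (2091 - 21^2)/25 = 1650/25 = 66, a_9 = floor((45 + 21)/66) = 1.
  m_10 = 66*1 - 21 = 45, d_10 = (2091 - 45^2)/66 = 66/66 = 1, a_10 = floor((45 + 45)/1) = 90.
  m_11 = 1*90 - 45 = 45, d_11 = (2091 - 45^2)/1 = 66/1 = 66: (m_11, d_11) = (m_1, d_1) = (45, 66), so from here the quotients repeat a_1, ..., a_10; the period length is 10.
Hence the expansion of sqrt(2091) is a_0 = 45 followed by the repeating block 1, 2, 1, 2, 45, 2, 1, 2, 1, 90 (period 10).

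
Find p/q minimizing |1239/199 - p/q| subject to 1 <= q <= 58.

330/53

Expand x = 1239/199 as a continued fraction with the Euclidean algorithm:
  1239 = 6*199 + 45, so a_0 = 6.
  199 = 4*45 + 19, so a_1 = 4.
  45 = 2*19 + 7, so a_2 = 2.
  19 = 2*7 + 5, so a_3 = 2.
  7 = 1*5 + 2, so a_4 = 1.
  5 = 2*2 + 1, so a_5 = 2.
  2 = 2*1 + 0, so a_6 = 2.
so x = [6; 4, 2, 2, 1, 2, 2].
Convergents (p_i = a_i*p_{i-1} + p_{i-2}, q_i = a_i*q_{i-1} + q_{i-2} with p_{-2}=0, p_{-1}=1, q_{-2}=1, q_{-1}=0), until the denominator exceeds 58:
  i=0: a_0=6, p_0 = 6*1 + 0 = 6, q_0 = 6*0 + 1 = 1.
  i=1: a_1=4, p_1 = 4*6 + 1 = 25, q_1 = 4*1 + 0 = 4.
  i=2: a_2=2, p_2 = 2*25 + 6 = 56, q_2 = 2*4 + 1 = 9.
  i=3: a_3=2, p_3 = 2*56 + 25 = 137, q_3 = 2*9 + 4 = 22.
  i=4: a_4=1, p_4 = 1*137 + 56 = 193, q_4 = 1*22 + 9 = 31.
  i=5: a_5=2, p_5 = 2*193 + 137 = 523, q_5 = 2*31 + 22 = 84.
q_5 = 84 > 58, so the last convergent with denominator <= 58 is p_4/q_4 = 193/31.
The closest fraction with denominator <= 58 is either p_4/q_4 or the intermediate fraction (k*p_4 + p_3)/(k*q_4 + q_3) with the largest k >= 1 whose denominator stays <= 58; these approach x as k grows, and every other convergent or intermediate fraction in range is farther away.
Largest k: floor((58 - q_3)/q_4) = floor((58 - 22)/31) = 1.
That gives (1*193 + 137)/(1*31 + 22) = 330/53.
Compare the errors: |x - 193/31| = |1239*31 - 193*199|/(199*31) = 2/6169, and |x - 330/53| = |1239*53 - 330*199|/(199*53) = 3/10547.
Cross-multiplying, 3*6169 = 18507 < 21094 = 2*10547, so 3/10547 is smaller: the intermediate fraction 330/53 is closer to x than 193/31.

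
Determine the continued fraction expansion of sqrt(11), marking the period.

[3; (3, 6)]

Write x_i = (sqrt(11) + m_i)/d_i with (m_0, d_0) = (0, 1). a_0 = floor(sqrt(11)) = 3, since 3^2 = 9 <= 11 < 16 = 4^2.
Iterate m_{i+1} = d_i*a_i - m_i, d_{i+1} = (11 - m_{i+1}^2)/d_i, a_{i+1} = floor((a_0 + m_{i+1})/d_{i+1}):
  m_1 = 1*3 - 0 = 3, d_1 = (11 - 3^2)/1 = 2/1 = 2, a_1 = floor((3 + 3)/2) = 3.
  m_2 = 2*3 - 3 = 3, d_2 = (11 - 3^2)/2 = 2/2 = 1, a_2 = floor((3 + 3)/1) = 6.
  m_3 = 1*6 - 3 = 3, d_3 = (11 - 3^2)/1 = 2/1 = 2: (m_3, d_3) = (m_1, d_1) = (3, 2), so from here the quotients repeat a_1, a_2; the period length is 2.
Hence the expansion of sqrt(11) is a_0 = 3 followed by the repeating block 3, 6 (period 2).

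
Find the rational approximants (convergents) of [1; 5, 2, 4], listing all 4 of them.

Using the convergent recurrence p_i = a_i*p_{i-1} + p_{i-2}, q_i = a_i*q_{i-1} + q_{i-2} with p_{-2}=0, p_{-1}=1, q_{-2}=1, q_{-1}=0:
  i=0: a_0=1, p_0 = 1*1 + 0 = 1, q_0 = 1*0 + 1 = 1.
  i=1: a_1=5, p_1 = 5*1 + 1 = 6, q_1 = 5*1 + 0 = 5.
  i=2: a_2=2, p_2 = 2*6 + 1 = 13, q_2 = 2*5 + 1 = 11.
  i=3: a_3=4, p_3 = 4*13 + 6 = 58, q_3 = 4*11 + 5 = 49.

1/1, 6/5, 13/11, 58/49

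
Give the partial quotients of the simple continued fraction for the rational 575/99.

[5; 1, 4, 4, 1, 3]

Run the Euclidean algorithm on 575 and 99; the successive quotients are the partial quotients a_0, a_1, ... (each step inverts the fractional part left over by the previous one):
  575 = 5*99 + 80, so a_0 = 5.
  99 = 1*80 + 19, so a_1 = 1.
  80 = 4*19 + 4, so a_2 = 4.
  19 = 4*4 + 3, so a_3 = 4.
  4 = 1*3 + 1, so a_4 = 1.
  3 = 3*1 + 0, so a_5 = 3.
The remainder reaches 0 after 6 divisions, so the expansion has 6 partial quotients, read off in order.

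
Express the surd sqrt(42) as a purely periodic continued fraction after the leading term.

Write x_i = (sqrt(42) + m_i)/d_i with (m_0, d_0) = (0, 1). a_0 = floor(sqrt(42)) = 6, since 6^2 = 36 <= 42 < 49 = 7^2.
Iterate m_{i+1} = d_i*a_i - m_i, d_{i+1} = (42 - m_{i+1}^2)/d_i, a_{i+1} = floor((a_0 + m_{i+1})/d_{i+1}):
  m_1 = 1*6 - 0 = 6, d_1 = (42 - 6^2)/1 = 6/1 = 6, a_1 = floor((6 + 6)/6) = 2.
  m_2 = 6*2 - 6 = 6, d_2 = (42 - 6^2)/6 = 6/6 = 1, a_2 = floor((6 + 6)/1) = 12.
  m_3 = 1*12 - 6 = 6, d_3 = (42 - 6^2)/1 = 6/1 = 6: (m_3, d_3) = (m_1, d_1) = (6, 6), so from here the quotients repeat a_1, a_2; the period length is 2.
Hence the expansion of sqrt(42) is a_0 = 6 followed by the repeating block 2, 12 (period 2).

[6; (2, 12)]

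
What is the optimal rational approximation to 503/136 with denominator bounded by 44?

159/43

Expand x = 503/136 as a continued fraction with the Euclidean algorithm:
  503 = 3*136 + 95, so a_0 = 3.
  136 = 1*95 + 41, so a_1 = 1.
  95 = 2*41 + 13, so a_2 = 2.
  41 = 3*13 + 2, so a_3 = 3.
  13 = 6*2 + 1, so a_4 = 6.
  2 = 2*1 + 0, so a_5 = 2.
so x = [3; 1, 2, 3, 6, 2].
Convergents (p_i = a_i*p_{i-1} + p_{i-2}, q_i = a_i*q_{i-1} + q_{i-2} with p_{-2}=0, p_{-1}=1, q_{-2}=1, q_{-1}=0), until the denominator exceeds 44:
  i=0: a_0=3, p_0 = 3*1 + 0 = 3, q_0 = 3*0 + 1 = 1.
  i=1: a_1=1, p_1 = 1*3 + 1 = 4, q_1 = 1*1 + 0 = 1.
  i=2: a_2=2, p_2 = 2*4 + 3 = 11, q_2 = 2*1 + 1 = 3.
  i=3: a_3=3, p_3 = 3*11 + 4 = 37, q_3 = 3*3 + 1 = 10.
  i=4: a_4=6, p_4 = 6*37 + 11 = 233, q_4 = 6*10 + 3 = 63.
q_4 = 63 > 44, so the last convergent with denominator <= 44 is p_3/q_3 = 37/10.
The closest fraction with denominator <= 44 is either p_3/q_3 or the intermediate fraction (k*p_3 + p_2)/(k*q_3 + q_2) with the largest k >= 1 whose denominator stays <= 44; these approach x as k grows, and every other convergent or intermediate fraction in range is farther away.
Largest k: floor((44 - q_2)/q_3) = floor((44 - 3)/10) = 4.
That gives (4*37 + 11)/(4*10 + 3) = 159/43.
Compare the errors: |x - 37/10| = |503*10 - 37*136|/(136*10) = 2/1360, and |x - 159/43| = |503*43 - 159*136|/(136*43) = 5/5848.
Cross-multiplying, 5*1360 = 6800 < 11696 = 2*5848, so 5/5848 is smaller: the intermediate fraction 159/43 is closer to x than 37/10.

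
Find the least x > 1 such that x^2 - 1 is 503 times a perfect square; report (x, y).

(x, y) = (24648, 1099)

First expand sqrt(503) as a continued fraction. With x_i = (sqrt(503) + m_i)/d_i and (m_0, d_0) = (0, 1): a_0 = floor(sqrt(503)) = 22, since 22^2 = 484 <= 503 < 529 = 23^2.
Iterate m_{i+1} = d_i*a_i - m_i, d_{i+1} = (503 - m_{i+1}^2)/d_i, a_{i+1} = floor((a_0 + m_{i+1})/d_{i+1}):
  m_1 = 1*22 - 0 = 22, d_1 = (503 - 22^2)/1 = 19/1 = 19, a_1 = floor((22 + 22)/19) = 2.
  m_2 = 19*2 - 22 = 16, d_2 = (503 - 16^2)/19 = 247/19 = 13, a_2 = floor((22 + 16)/13) = 2.
  m_3 = 13*2 - 16 = 10, d_3 = (503 - 10^2)/13 = 403/13 = 31, a_3 = floor((22 + 10)/31) = 1.
  m_4 = 31*1 - 10 = 21, d_4 = (503 - 21^2)/31 = 62/31 = 2, a_4 = floor((22 + 21)/2) = 21.
  m_5 = 2*21 - 21 = 21, d_5 = (503 - 21^2)/2 = 62/2 = 31, a_5 = floor((22 + 21)/31) = 1.
  m_6 = 31*1 - 21 = 10, d_6 = (503 - 10^2)/31 = 403/31 = 13, a_6 = floor((22 + 10)/13) = 2.
  m_7 = 13*2 - 10 = 16, d_7 = (503 - 16^2)/13 = 247/13 = 19, a_7 = floor((22 + 16)/19) = 2.
  m_8 = 19*2 - 16 = 22, d_8 = (503 - 22^2)/19 = 19/19 = 1, a_8 = floor((22 + 22)/1) = 44.
  m_9 = 1*44 - 22 = 22, d_9 = (503 - 22^2)/1 = 19/1 = 19: (m_9, d_9) = (m_1, d_1) = (22, 19), so from here the quotients repeat a_1, ..., a_8; the period length is 8.
So sqrt(503) = [22; (2, 2, 1, 21, 1, 2, 2, 44)] with period length k = 8.
k is even, so the fundamental solution of x^2 - 503y^2 = 1 is (p_{k-1}, q_{k-1}) = (p_7, q_7); compute convergents through index 7.
Convergents (p_i = a_i*p_{i-1} + p_{i-2}, q_i = a_i*q_{i-1} + q_{i-2} with p_{-2}=0, p_{-1}=1, q_{-2}=1, q_{-1}=0):
  i=0: a_0=22, p_0 = 22*1 + 0 = 22, q_0 = 22*0 + 1 = 1.
  i=1: a_1=2, p_1 = 2*22 + 1 = 45, q_1 = 2*1 + 0 = 2.
  i=2: a_2=2, p_2 = 2*45 + 22 = 112, q_2 = 2*2 + 1 = 5.
  i=3: a_3=1, p_3 = 1*112 + 45 = 157, q_3 = 1*5 + 2 = 7.
  i=4: a_4=21, p_4 = 21*157 + 112 = 3409, q_4 = 21*7 + 5 = 152.
  i=5: a_5=1, p_5 = 1*3409 + 157 = 3566, q_5 = 1*152 + 7 = 159.
  i=6: a_6=2, p_6 = 2*3566 + 3409 = 10541, q_6 = 2*159 + 152 = 470.
  i=7: a_7=2, p_7 = 2*10541 + 3566 = 24648, q_7 = 2*470 + 159 = 1099.
Check: 24648^2 - 503*1099^2 = 607523904 - 607523903 = 1, so (x, y) = (24648, 1099) solves the equation, and by the theorem it is the least positive solution.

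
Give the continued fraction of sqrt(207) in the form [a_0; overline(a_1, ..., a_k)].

[14; overline(2, 1, 1, 2, 1, 1, 2, 28)]

Write x_i = (sqrt(207) + m_i)/d_i with (m_0, d_0) = (0, 1). a_0 = floor(sqrt(207)) = 14, since 14^2 = 196 <= 207 < 225 = 15^2.
Iterate m_{i+1} = d_i*a_i - m_i, d_{i+1} = (207 - m_{i+1}^2)/d_i, a_{i+1} = floor((a_0 + m_{i+1})/d_{i+1}):
  m_1 = 1*14 - 0 = 14, d_1 = (207 - 14^2)/1 = 11/1 = 11, a_1 = floor((14 + 14)/11) = 2.
  m_2 = 11*2 - 14 = 8, d_2 = (207 - 8^2)/11 = 143/11 = 13, a_2 = floor((14 + 8)/13) = 1.
  m_3 = 13*1 - 8 = 5, d_3 = (207 - 5^2)/13 = 182/13 = 14, a_3 = floor((14 + 5)/14) = 1.
  m_4 = 14*1 - 5 = 9, d_4 = (207 - 9^2)/14 = 126/14 = 9, a_4 = floor((14 + 9)/9) = 2.
  m_5 = 9*2 - 9 = 9, d_5 = (207 - 9^2)/9 = 126/9 = 14, a_5 = floor((14 + 9)/14) = 1.
  m_6 = 14*1 - 9 = 5, d_6 = (207 - 5^2)/14 = 182/14 = 13, a_6 = floor((14 + 5)/13) = 1.
  m_7 = 13*1 - 5 = 8, d_7 = (207 - 8^2)/13 = 143/13 = 11, a_7 = floor((14 + 8)/11) = 2.
  m_8 = 11*2 - 8 = 14, d_8 = (207 - 14^2)/11 = 11/11 = 1, a_8 = floor((14 + 14)/1) = 28.
  m_9 = 1*28 - 14 = 14, d_9 = (207 - 14^2)/1 = 11/1 = 11: (m_9, d_9) = (m_1, d_1) = (14, 11), so from here the quotients repeat a_1, ..., a_8; the period length is 8.
Hence the expansion of sqrt(207) is a_0 = 14 followed by the repeating block 2, 1, 1, 2, 1, 1, 2, 28 (period 8).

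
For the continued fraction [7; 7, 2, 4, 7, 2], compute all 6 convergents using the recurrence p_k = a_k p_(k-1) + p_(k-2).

Using the convergent recurrence p_i = a_i*p_{i-1} + p_{i-2}, q_i = a_i*q_{i-1} + q_{i-2} with p_{-2}=0, p_{-1}=1, q_{-2}=1, q_{-1}=0:
  i=0: a_0=7, p_0 = 7*1 + 0 = 7, q_0 = 7*0 + 1 = 1.
  i=1: a_1=7, p_1 = 7*7 + 1 = 50, q_1 = 7*1 + 0 = 7.
  i=2: a_2=2, p_2 = 2*50 + 7 = 107, q_2 = 2*7 + 1 = 15.
  i=3: a_3=4, p_3 = 4*107 + 50 = 478, q_3 = 4*15 + 7 = 67.
  i=4: a_4=7, p_4 = 7*478 + 107 = 3453, q_4 = 7*67 + 15 = 484.
  i=5: a_5=2, p_5 = 2*3453 + 478 = 7384, q_5 = 2*484 + 67 = 1035.

7/1, 50/7, 107/15, 478/67, 3453/484, 7384/1035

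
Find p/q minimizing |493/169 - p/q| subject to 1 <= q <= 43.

35/12

Expand x = 493/169 as a continued fraction with the Euclidean algorithm:
  493 = 2*169 + 155, so a_0 = 2.
  169 = 1*155 + 14, so a_1 = 1.
  155 = 11*14 + 1, so a_2 = 11.
  14 = 14*1 + 0, so a_3 = 14.
so x = [2; 1, 11, 14].
Convergents (p_i = a_i*p_{i-1} + p_{i-2}, q_i = a_i*q_{i-1} + q_{i-2} with p_{-2}=0, p_{-1}=1, q_{-2}=1, q_{-1}=0), until the denominator exceeds 43:
  i=0: a_0=2, p_0 = 2*1 + 0 = 2, q_0 = 2*0 + 1 = 1.
  i=1: a_1=1, p_1 = 1*2 + 1 = 3, q_1 = 1*1 + 0 = 1.
  i=2: a_2=11, p_2 = 11*3 + 2 = 35, q_2 = 11*1 + 1 = 12.
  i=3: a_3=14, p_3 = 14*35 + 3 = 493, q_3 = 14*12 + 1 = 169.
q_3 = 169 > 43, so the last convergent with denominator <= 43 is p_2/q_2 = 35/12.
The closest fraction with denominator <= 43 is either p_2/q_2 or the intermediate fraction (k*p_2 + p_1)/(k*q_2 + q_1) with the largest k >= 1 whose denominator stays <= 43; these approach x as k grows, and every other convergent or intermediate fraction in range is farther away.
Largest k: floor((43 - q_1)/q_2) = floor((43 - 1)/12) = 3.
That gives (3*35 + 3)/(3*12 + 1) = 108/37.
Compare the errors: |x - 35/12| = |493*12 - 35*169|/(169*12) = 1/2028, and |x - 108/37| = |493*37 - 108*169|/(169*37) = 11/6253.
Cross-multiplying, 1*6253 = 6253 < 22308 = 11*2028, so 1/2028 is smaller: the convergent 35/12 is closer to x than 108/37.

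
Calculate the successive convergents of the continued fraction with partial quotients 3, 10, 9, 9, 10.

3/1, 31/10, 282/91, 2569/829, 25972/8381

Using the convergent recurrence p_i = a_i*p_{i-1} + p_{i-2}, q_i = a_i*q_{i-1} + q_{i-2} with p_{-2}=0, p_{-1}=1, q_{-2}=1, q_{-1}=0:
  i=0: a_0=3, p_0 = 3*1 + 0 = 3, q_0 = 3*0 + 1 = 1.
  i=1: a_1=10, p_1 = 10*3 + 1 = 31, q_1 = 10*1 + 0 = 10.
  i=2: a_2=9, p_2 = 9*31 + 3 = 282, q_2 = 9*10 + 1 = 91.
  i=3: a_3=9, p_3 = 9*282 + 31 = 2569, q_3 = 9*91 + 10 = 829.
  i=4: a_4=10, p_4 = 10*2569 + 282 = 25972, q_4 = 10*829 + 91 = 8381.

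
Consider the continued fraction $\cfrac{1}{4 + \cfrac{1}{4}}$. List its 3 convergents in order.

Using the convergent recurrence p_i = a_i*p_{i-1} + p_{i-2}, q_i = a_i*q_{i-1} + q_{i-2} with p_{-2}=0, p_{-1}=1, q_{-2}=1, q_{-1}=0:
  i=0: a_0=0, p_0 = 0*1 + 0 = 0, q_0 = 0*0 + 1 = 1.
  i=1: a_1=4, p_1 = 4*0 + 1 = 1, q_1 = 4*1 + 0 = 4.
  i=2: a_2=4, p_2 = 4*1 + 0 = 4, q_2 = 4*4 + 1 = 17.

0/1, 1/4, 4/17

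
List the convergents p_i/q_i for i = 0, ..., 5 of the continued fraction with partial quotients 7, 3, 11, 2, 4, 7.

Using the convergent recurrence p_i = a_i*p_{i-1} + p_{i-2}, q_i = a_i*q_{i-1} + q_{i-2} with p_{-2}=0, p_{-1}=1, q_{-2}=1, q_{-1}=0:
  i=0: a_0=7, p_0 = 7*1 + 0 = 7, q_0 = 7*0 + 1 = 1.
  i=1: a_1=3, p_1 = 3*7 + 1 = 22, q_1 = 3*1 + 0 = 3.
  i=2: a_2=11, p_2 = 11*22 + 7 = 249, q_2 = 11*3 + 1 = 34.
  i=3: a_3=2, p_3 = 2*249 + 22 = 520, q_3 = 2*34 + 3 = 71.
  i=4: a_4=4, p_4 = 4*520 + 249 = 2329, q_4 = 4*71 + 34 = 318.
  i=5: a_5=7, p_5 = 7*2329 + 520 = 16823, q_5 = 7*318 + 71 = 2297.

7/1, 22/3, 249/34, 520/71, 2329/318, 16823/2297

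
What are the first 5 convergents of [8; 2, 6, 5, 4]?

8/1, 17/2, 110/13, 567/67, 2378/281

Using the convergent recurrence p_i = a_i*p_{i-1} + p_{i-2}, q_i = a_i*q_{i-1} + q_{i-2} with p_{-2}=0, p_{-1}=1, q_{-2}=1, q_{-1}=0:
  i=0: a_0=8, p_0 = 8*1 + 0 = 8, q_0 = 8*0 + 1 = 1.
  i=1: a_1=2, p_1 = 2*8 + 1 = 17, q_1 = 2*1 + 0 = 2.
  i=2: a_2=6, p_2 = 6*17 + 8 = 110, q_2 = 6*2 + 1 = 13.
  i=3: a_3=5, p_3 = 5*110 + 17 = 567, q_3 = 5*13 + 2 = 67.
  i=4: a_4=4, p_4 = 4*567 + 110 = 2378, q_4 = 4*67 + 13 = 281.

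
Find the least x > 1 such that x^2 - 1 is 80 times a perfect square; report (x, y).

First expand sqrt(80) as a continued fraction. With x_i = (sqrt(80) + m_i)/d_i and (m_0, d_0) = (0, 1): a_0 = floor(sqrt(80)) = 8, since 8^2 = 64 <= 80 < 81 = 9^2.
Iterate m_{i+1} = d_i*a_i - m_i, d_{i+1} = (80 - m_{i+1}^2)/d_i, a_{i+1} = floor((a_0 + m_{i+1})/d_{i+1}):
  m_1 = 1*8 - 0 = 8, d_1 = (80 - 8^2)/1 = 16/1 = 16, a_1 = floor((8 + 8)/16) = 1.
  m_2 = 16*1 - 8 = 8, d_2 = (80 - 8^2)/16 = 16/16 = 1, a_2 = floor((8 + 8)/1) = 16.
  m_3 = 1*16 - 8 = 8, d_3 = (80 - 8^2)/1 = 16/1 = 16: (m_3, d_3) = (m_1, d_1) = (8, 16), so from here the quotients repeat a_1, a_2; the period length is 2.
So sqrt(80) = [8; (1, 16)] with period length k = 2.
k is even, so the fundamental solution of x^2 - 80y^2 = 1 is (p_{k-1}, q_{k-1}) = (p_1, q_1); compute convergents through index 1.
Convergents (p_i = a_i*p_{i-1} + p_{i-2}, q_i = a_i*q_{i-1} + q_{i-2} with p_{-2}=0, p_{-1}=1, q_{-2}=1, q_{-1}=0):
  i=0: a_0=8, p_0 = 8*1 + 0 = 8, q_0 = 8*0 + 1 = 1.
  i=1: a_1=1, p_1 = 1*8 + 1 = 9, q_1 = 1*1 + 0 = 1.
Check: 9^2 - 80*1^2 = 81 - 80 = 1, so (x, y) = (9, 1) solves the equation, and by the theorem it is the least positive solution.

(x, y) = (9, 1)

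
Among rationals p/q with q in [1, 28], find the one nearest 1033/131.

Expand x = 1033/131 as a continued fraction with the Euclidean algorithm:
  1033 = 7*131 + 116, so a_0 = 7.
  131 = 1*116 + 15, so a_1 = 1.
  116 = 7*15 + 11, so a_2 = 7.
  15 = 1*11 + 4, so a_3 = 1.
  11 = 2*4 + 3, so a_4 = 2.
  4 = 1*3 + 1, so a_5 = 1.
  3 = 3*1 + 0, so a_6 = 3.
so x = [7; 1, 7, 1, 2, 1, 3].
Convergents (p_i = a_i*p_{i-1} + p_{i-2}, q_i = a_i*q_{i-1} + q_{i-2} with p_{-2}=0, p_{-1}=1, q_{-2}=1, q_{-1}=0), until the denominator exceeds 28:
  i=0: a_0=7, p_0 = 7*1 + 0 = 7, q_0 = 7*0 + 1 = 1.
  i=1: a_1=1, p_1 = 1*7 + 1 = 8, q_1 = 1*1 + 0 = 1.
  i=2: a_2=7, p_2 = 7*8 + 7 = 63, q_2 = 7*1 + 1 = 8.
  i=3: a_3=1, p_3 = 1*63 + 8 = 71, q_3 = 1*8 + 1 = 9.
  i=4: a_4=2, p_4 = 2*71 + 63 = 205, q_4 = 2*9 + 8 = 26.
  i=5: a_5=1, p_5 = 1*205 + 71 = 276, q_5 = 1*26 + 9 = 35.
q_5 = 35 > 28, so the last convergent with denominator <= 28 is p_4/q_4 = 205/26.
The closest fraction with denominator <= 28 is either p_4/q_4 or the intermediate fraction (k*p_4 + p_3)/(k*q_4 + q_3) with the largest k >= 1 whose denominator stays <= 28; these approach x as k grows, and every other convergent or intermediate fraction in range is farther away.
Largest k: floor((28 - q_3)/q_4) = floor((28 - 9)/26) = 0.
Since k = 0, no intermediate fraction beyond p_4/q_4 has denominator <= 28, so the convergent 205/26 is the closest (its error is |1033*26 - 205*131|/(131*26) = 3/3406).

205/26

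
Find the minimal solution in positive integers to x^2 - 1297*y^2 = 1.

(x, y) = (2593, 72)

First expand sqrt(1297) as a continued fraction. With x_i = (sqrt(1297) + m_i)/d_i and (m_0, d_0) = (0, 1): a_0 = floor(sqrt(1297)) = 36, since 36^2 = 1296 <= 1297 < 1369 = 37^2.
Iterate m_{i+1} = d_i*a_i - m_i, d_{i+1} = (1297 - m_{i+1}^2)/d_i, a_{i+1} = floor((a_0 + m_{i+1})/d_{i+1}):
  m_1 = 1*36 - 0 = 36, d_1 = (1297 - 36^2)/1 = 1/1 = 1, a_1 = floor((36 + 36)/1) = 72.
  m_2 = 1*72 - 36 = 36, d_2 = (1297 - 36^2)/1 = 1/1 = 1: (m_2, d_2) = (m_1, d_1) = (36, 1), so from here the quotient a_1 repeats; the period length is 1.
So sqrt(1297) = [36; (72)] with period length k = 1.
k is odd, so (p_{k-1}, q_{k-1}) only solves x^2 - 1297y^2 = -1 and the fundamental solution of x^2 - 1297y^2 = 1 is (p_{2k-1}, q_{2k-1}) = (p_1, q_1); compute convergents through index 1, running through the period twice.
Convergents (p_i = a_i*p_{i-1} + p_{i-2}, q_i = a_i*q_{i-1} + q_{i-2} with p_{-2}=0, p_{-1}=1, q_{-2}=1, q_{-1}=0):
  i=0: a_0=36, p_0 = 36*1 + 0 = 36, q_0 = 36*0 + 1 = 1.
  i=1: a_1=72, p_1 = 72*36 + 1 = 2593, q_1 = 72*1 + 0 = 72.
Indeed p_0^2 - 1297*q_0^2 = 1296 - 1297 = -1, not +1.
Check: 2593^2 - 1297*72^2 = 6723649 - 6723648 = 1, so (x, y) = (2593, 72) solves the equation, and by the theorem it is the least positive solution.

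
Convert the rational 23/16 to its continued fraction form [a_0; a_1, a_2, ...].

Run the Euclidean algorithm on 23 and 16; the successive quotients are the partial quotients a_0, a_1, ... (each step inverts the fractional part left over by the previous one):
  23 = 1*16 + 7, so a_0 = 1.
  16 = 2*7 + 2, so a_1 = 2.
  7 = 3*2 + 1, so a_2 = 3.
  2 = 2*1 + 0, so a_3 = 2.
The remainder reaches 0 after 4 divisions, so the expansion has 4 partial quotients, read off in order.

[1; 2, 3, 2]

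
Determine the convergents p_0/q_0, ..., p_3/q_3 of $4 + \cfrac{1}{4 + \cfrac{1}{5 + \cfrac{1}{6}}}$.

Using the convergent recurrence p_i = a_i*p_{i-1} + p_{i-2}, q_i = a_i*q_{i-1} + q_{i-2} with p_{-2}=0, p_{-1}=1, q_{-2}=1, q_{-1}=0:
  i=0: a_0=4, p_0 = 4*1 + 0 = 4, q_0 = 4*0 + 1 = 1.
  i=1: a_1=4, p_1 = 4*4 + 1 = 17, q_1 = 4*1 + 0 = 4.
  i=2: a_2=5, p_2 = 5*17 + 4 = 89, q_2 = 5*4 + 1 = 21.
  i=3: a_3=6, p_3 = 6*89 + 17 = 551, q_3 = 6*21 + 4 = 130.

4/1, 17/4, 89/21, 551/130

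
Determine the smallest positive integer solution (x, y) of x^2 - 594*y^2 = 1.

First expand sqrt(594) as a continued fraction. With x_i = (sqrt(594) + m_i)/d_i and (m_0, d_0) = (0, 1): a_0 = floor(sqrt(594)) = 24, since 24^2 = 576 <= 594 < 625 = 25^2.
Iterate m_{i+1} = d_i*a_i - m_i, d_{i+1} = (594 - m_{i+1}^2)/d_i, a_{i+1} = floor((a_0 + m_{i+1})/d_{i+1}):
  m_1 = 1*24 - 0 = 24, d_1 = (594 - 24^2)/1 = 18/1 = 18, a_1 = floor((24 + 24)/18) = 2.
  m_2 = 18*2 - 24 = 12, d_2 = (594 - 12^2)/18 = 450/18 = 25, a_2 = floor((24 + 12)/25) = 1.
  m_3 = 25*1 - 12 = 13, d_3 = (594 - 13^2)/25 = 425/25 = 17, a_3 = floor((24 + 13)/17) = 2.
  m_4 = 17*2 - 13 = 21, d_4 = (594 - 21^2)/17 = 153/17 = 9, a_4 = floor((24 + 21)/9) = 5.
  m_5 = 9*5 - 21 = 24, d_5 = (594 - 24^2)/9 = 18/9 = 2, a_5 = floor((24 + 24)/2) = 24.
  m_6 = 2*24 - 24 = 24, d_6 = (594 - 24^2)/2 = 18/2 = 9, a_6 = floor((24 + 24)/9) = 5.
  m_7 = 9*5 - 24 = 21, d_7 = (594 - 21^2)/9 = 153/9 = 17, a_7 = floor((24 + 21)/17) = 2.
  m_8 = 17*2 - 21 = 13, d_8 = (594 - 13^2)/17 = 425/17 = 25, a_8 = floor((24 + 13)/25) = 1.
  m_9 = 25*1 - 13 = 12, d_9 = (594 - 12^2)/25 = 450/25 = 18, a_9 = floor((24 + 12)/18) = 2.
  m_10 = 18*2 - 12 = 24, d_10 = (594 - 24^2)/18 = 18/18 = 1, a_10 = floor((24 + 24)/1) = 48.
  m_11 = 1*48 - 24 = 24, d_11 = (594 - 24^2)/1 = 18/1 = 18: (m_11, d_11) = (m_1, d_1) = (24, 18), so from here the quotients repeat a_1, ..., a_10; the period length is 10.
So sqrt(594) = [24; (2, 1, 2, 5, 24, 5, 2, 1, 2, 48)] with period length k = 10.
k is even, so the fundamental solution of x^2 - 594y^2 = 1 is (p_{k-1}, q_{k-1}) = (p_9, q_9); compute convergents through index 9.
Convergents (p_i = a_i*p_{i-1} + p_{i-2}, q_i = a_i*q_{i-1} + q_{i-2} with p_{-2}=0, p_{-1}=1, q_{-2}=1, q_{-1}=0):
  i=0: a_0=24, p_0 = 24*1 + 0 = 24, q_0 = 24*0 + 1 = 1.
  i=1: a_1=2, p_1 = 2*24 + 1 = 49, q_1 = 2*1 + 0 = 2.
  i=2: a_2=1, p_2 = 1*49 + 24 = 73, q_2 = 1*2 + 1 = 3.
  i=3: a_3=2, p_3 = 2*73 + 49 = 195, q_3 = 2*3 + 2 = 8.
  i=4: a_4=5, p_4 = 5*195 + 73 = 1048, q_4 = 5*8 + 3 = 43.
  i=5: a_5=24, p_5 = 24*1048 + 195 = 25347, q_5 = 24*43 + 8 = 1040.
  i=6: a_6=5, p_6 = 5*25347 + 1048 = 127783, q_6 = 5*1040 + 43 = 5243.
  i=7: a_7=2, p_7 = 2*127783 + 25347 = 280913, q_7 = 2*5243 + 1040 = 11526.
  i=8: a_8=1, p_8 = 1*280913 + 127783 = 408696, q_8 = 1*11526 + 5243 = 16769.
  i=9: a_9=2, p_9 = 2*408696 + 280913 = 1098305, q_9 = 2*16769 + 11526 = 45064.
Check: 1098305^2 - 594*45064^2 = 1206273873025 - 1206273873024 = 1, so (x, y) = (1098305, 45064) solves the equation, and by the theorem it is the least positive solution.

(x, y) = (1098305, 45064)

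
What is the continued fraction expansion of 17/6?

[2; 1, 5]

Run the Euclidean algorithm on 17 and 6; the successive quotients are the partial quotients a_0, a_1, ... (each step inverts the fractional part left over by the previous one):
  17 = 2*6 + 5, so a_0 = 2.
  6 = 1*5 + 1, so a_1 = 1.
  5 = 5*1 + 0, so a_2 = 5.
The remainder reaches 0 after 3 divisions, so the expansion has 3 partial quotients, read off in order.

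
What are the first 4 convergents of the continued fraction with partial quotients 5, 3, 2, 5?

Using the convergent recurrence p_i = a_i*p_{i-1} + p_{i-2}, q_i = a_i*q_{i-1} + q_{i-2} with p_{-2}=0, p_{-1}=1, q_{-2}=1, q_{-1}=0:
  i=0: a_0=5, p_0 = 5*1 + 0 = 5, q_0 = 5*0 + 1 = 1.
  i=1: a_1=3, p_1 = 3*5 + 1 = 16, q_1 = 3*1 + 0 = 3.
  i=2: a_2=2, p_2 = 2*16 + 5 = 37, q_2 = 2*3 + 1 = 7.
  i=3: a_3=5, p_3 = 5*37 + 16 = 201, q_3 = 5*7 + 3 = 38.

5/1, 16/3, 37/7, 201/38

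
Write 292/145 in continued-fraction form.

Run the Euclidean algorithm on 292 and 145; the successive quotients are the partial quotients a_0, a_1, ... (each step inverts the fractional part left over by the previous one):
  292 = 2*145 + 2, so a_0 = 2.
  145 = 72*2 + 1, so a_1 = 72.
  2 = 2*1 + 0, so a_2 = 2.
The remainder reaches 0 after 3 divisions, so the expansion has 3 partial quotients, read off in order.

[2; 72, 2]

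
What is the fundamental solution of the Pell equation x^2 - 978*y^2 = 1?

(x, y) = (118337, 3784)

First expand sqrt(978) as a continued fraction. With x_i = (sqrt(978) + m_i)/d_i and (m_0, d_0) = (0, 1): a_0 = floor(sqrt(978)) = 31, since 31^2 = 961 <= 978 < 1024 = 32^2.
Iterate m_{i+1} = d_i*a_i - m_i, d_{i+1} = (978 - m_{i+1}^2)/d_i, a_{i+1} = floor((a_0 + m_{i+1})/d_{i+1}):
  m_1 = 1*31 - 0 = 31, d_1 = (978 - 31^2)/1 = 17/1 = 17, a_1 = floor((31 + 31)/17) = 3.
  m_2 = 17*3 - 31 = 20, d_2 = (978 - 20^2)/17 = 578/17 = 34, a_2 = floor((31 + 20)/34) = 1.
  m_3 = 34*1 - 20 = 14, d_3 = (978 - 14^2)/34 = 782/34 = 23, a_3 = floor((31 + 14)/23) = 1.
  m_4 = 23*1 - 14 = 9, d_4 = (978 - 9^2)/23 = 897/23 = 39, a_4 = floor((31 + 9)/39) = 1.
  m_5 = 39*1 - 9 = 30, d_5 = (978 - 30^2)/39 = 78/39 = 2, a_5 = floor((31 + 30)/2) = 30.
  m_6 = 2*30 - 30 = 30, d_6 = (978 - 30^2)/2 = 78/2 = 39, a_6 = floor((31 + 30)/39) = 1.
  m_7 = 39*1 - 30 = 9, d_7 = (978 - 9^2)/39 = 897/39 = 23, a_7 = floor((31 + 9)/23) = 1.
  m_8 = 23*1 - 9 = 14, d_8 = (978 - 14^2)/23 = 782/23 = 34, a_8 = floor((31 + 14)/34) = 1.
  m_9 = 34*1 - 14 = 20, d_9 = (978 - 20^2)/34 = 578/34 = 17, a_9 = floor((31 + 20)/17) = 3.
  m_10 = 17*3 - 20 = 31, d_10 = (978 - 31^2)/17 = 17/17 = 1, a_10 = floor((31 + 31)/1) = 62.
  m_11 = 1*62 - 31 = 31, d_11 = (978 - 31^2)/1 = 17/1 = 17: (m_11, d_11) = (m_1, d_1) = (31, 17), so from here the quotients repeat a_1, ..., a_10; the period length is 10.
So sqrt(978) = [31; (3, 1, 1, 1, 30, 1, 1, 1, 3, 62)] with period length k = 10.
k is even, so the fundamental solution of x^2 - 978y^2 = 1 is (p_{k-1}, q_{k-1}) = (p_9, q_9); compute convergents through index 9.
Convergents (p_i = a_i*p_{i-1} + p_{i-2}, q_i = a_i*q_{i-1} + q_{i-2} with p_{-2}=0, p_{-1}=1, q_{-2}=1, q_{-1}=0):
  i=0: a_0=31, p_0 = 31*1 + 0 = 31, q_0 = 31*0 + 1 = 1.
  i=1: a_1=3, p_1 = 3*31 + 1 = 94, q_1 = 3*1 + 0 = 3.
  i=2: a_2=1, p_2 = 1*94 + 31 = 125, q_2 = 1*3 + 1 = 4.
  i=3: a_3=1, p_3 = 1*125 + 94 = 219, q_3 = 1*4 + 3 = 7.
  i=4: a_4=1, p_4 = 1*219 + 125 = 344, q_4 = 1*7 + 4 = 11.
  i=5: a_5=30, p_5 = 30*344 + 219 = 10539, q_5 = 30*11 + 7 = 337.
  i=6: a_6=1, p_6 = 1*10539 + 344 = 10883, q_6 = 1*337 + 11 = 348.
  i=7: a_7=1, p_7 = 1*10883 + 10539 = 21422, q_7 = 1*348 + 337 = 685.
  i=8: a_8=1, p_8 = 1*21422 + 10883 = 32305, q_8 = 1*685 + 348 = 1033.
  i=9: a_9=3, p_9 = 3*32305 + 21422 = 118337, q_9 = 3*1033 + 685 = 3784.
Check: 118337^2 - 978*3784^2 = 14003645569 - 14003645568 = 1, so (x, y) = (118337, 3784) solves the equation, and by the theorem it is the least positive solution.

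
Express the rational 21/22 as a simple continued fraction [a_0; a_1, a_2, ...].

Run the Euclidean algorithm on 21 and 22; the successive quotients are the partial quotients a_0, a_1, ... (each step inverts the fractional part left over by the previous one):
  21 = 0*22 + 21, so a_0 = 0.
  22 = 1*21 + 1, so a_1 = 1.
  21 = 21*1 + 0, so a_2 = 21.
The remainder reaches 0 after 3 divisions, so the expansion has 3 partial quotients, read off in order.

[0; 1, 21]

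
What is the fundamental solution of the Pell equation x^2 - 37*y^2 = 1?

First expand sqrt(37) as a continued fraction. With x_i = (sqrt(37) + m_i)/d_i and (m_0, d_0) = (0, 1): a_0 = floor(sqrt(37)) = 6, since 6^2 = 36 <= 37 < 49 = 7^2.
Iterate m_{i+1} = d_i*a_i - m_i, d_{i+1} = (37 - m_{i+1}^2)/d_i, a_{i+1} = floor((a_0 + m_{i+1})/d_{i+1}):
  m_1 = 1*6 - 0 = 6, d_1 = (37 - 6^2)/1 = 1/1 = 1, a_1 = floor((6 + 6)/1) = 12.
  m_2 = 1*12 - 6 = 6, d_2 = (37 - 6^2)/1 = 1/1 = 1: (m_2, d_2) = (m_1, d_1) = (6, 1), so from here the quotient a_1 repeats; the period length is 1.
So sqrt(37) = [6; (12)] with period length k = 1.
k is odd, so (p_{k-1}, q_{k-1}) only solves x^2 - 37y^2 = -1 and the fundamental solution of x^2 - 37y^2 = 1 is (p_{2k-1}, q_{2k-1}) = (p_1, q_1); compute convergents through index 1, running through the period twice.
Convergents (p_i = a_i*p_{i-1} + p_{i-2}, q_i = a_i*q_{i-1} + q_{i-2} with p_{-2}=0, p_{-1}=1, q_{-2}=1, q_{-1}=0):
  i=0: a_0=6, p_0 = 6*1 + 0 = 6, q_0 = 6*0 + 1 = 1.
  i=1: a_1=12, p_1 = 12*6 + 1 = 73, q_1 = 12*1 + 0 = 12.
Indeed p_0^2 - 37*q_0^2 = 36 - 37 = -1, not +1.
Check: 73^2 - 37*12^2 = 5329 - 5328 = 1, so (x, y) = (73, 12) solves the equation, and by the theorem it is the least positive solution.

(x, y) = (73, 12)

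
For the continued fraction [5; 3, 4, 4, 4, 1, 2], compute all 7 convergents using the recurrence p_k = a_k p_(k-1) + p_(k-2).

5/1, 16/3, 69/13, 292/55, 1237/233, 1529/288, 4295/809

Using the convergent recurrence p_i = a_i*p_{i-1} + p_{i-2}, q_i = a_i*q_{i-1} + q_{i-2} with p_{-2}=0, p_{-1}=1, q_{-2}=1, q_{-1}=0:
  i=0: a_0=5, p_0 = 5*1 + 0 = 5, q_0 = 5*0 + 1 = 1.
  i=1: a_1=3, p_1 = 3*5 + 1 = 16, q_1 = 3*1 + 0 = 3.
  i=2: a_2=4, p_2 = 4*16 + 5 = 69, q_2 = 4*3 + 1 = 13.
  i=3: a_3=4, p_3 = 4*69 + 16 = 292, q_3 = 4*13 + 3 = 55.
  i=4: a_4=4, p_4 = 4*292 + 69 = 1237, q_4 = 4*55 + 13 = 233.
  i=5: a_5=1, p_5 = 1*1237 + 292 = 1529, q_5 = 1*233 + 55 = 288.
  i=6: a_6=2, p_6 = 2*1529 + 1237 = 4295, q_6 = 2*288 + 233 = 809.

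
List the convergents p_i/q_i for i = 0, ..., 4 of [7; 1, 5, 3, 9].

7/1, 8/1, 47/6, 149/19, 1388/177

Using the convergent recurrence p_i = a_i*p_{i-1} + p_{i-2}, q_i = a_i*q_{i-1} + q_{i-2} with p_{-2}=0, p_{-1}=1, q_{-2}=1, q_{-1}=0:
  i=0: a_0=7, p_0 = 7*1 + 0 = 7, q_0 = 7*0 + 1 = 1.
  i=1: a_1=1, p_1 = 1*7 + 1 = 8, q_1 = 1*1 + 0 = 1.
  i=2: a_2=5, p_2 = 5*8 + 7 = 47, q_2 = 5*1 + 1 = 6.
  i=3: a_3=3, p_3 = 3*47 + 8 = 149, q_3 = 3*6 + 1 = 19.
  i=4: a_4=9, p_4 = 9*149 + 47 = 1388, q_4 = 9*19 + 6 = 177.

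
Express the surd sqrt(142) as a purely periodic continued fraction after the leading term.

[11; (1, 10, 1, 22)]

Write x_i = (sqrt(142) + m_i)/d_i with (m_0, d_0) = (0, 1). a_0 = floor(sqrt(142)) = 11, since 11^2 = 121 <= 142 < 144 = 12^2.
Iterate m_{i+1} = d_i*a_i - m_i, d_{i+1} = (142 - m_{i+1}^2)/d_i, a_{i+1} = floor((a_0 + m_{i+1})/d_{i+1}):
  m_1 = 1*11 - 0 = 11, d_1 = (142 - 11^2)/1 = 21/1 = 21, a_1 = floor((11 + 11)/21) = 1.
  m_2 = 21*1 - 11 = 10, d_2 = (142 - 10^2)/21 = 42/21 = 2, a_2 = floor((11 + 10)/2) = 10.
  m_3 = 2*10 - 10 = 10, d_3 = (142 - 10^2)/2 = 42/2 = 21, a_3 = floor((11 + 10)/21) = 1.
  m_4 = 21*1 - 10 = 11, d_4 = (142 - 11^2)/21 = 21/21 = 1, a_4 = floor((11 + 11)/1) = 22.
  m_5 = 1*22 - 11 = 11, d_5 = (142 - 11^2)/1 = 21/1 = 21: (m_5, d_5) = (m_1, d_1) = (11, 21), so from here the quotients repeat a_1, ..., a_4; the period length is 4.
Hence the expansion of sqrt(142) is a_0 = 11 followed by the repeating block 1, 10, 1, 22 (period 4).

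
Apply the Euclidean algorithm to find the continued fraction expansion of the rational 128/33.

[3; 1, 7, 4]

Run the Euclidean algorithm on 128 and 33; the successive quotients are the partial quotients a_0, a_1, ... (each step inverts the fractional part left over by the previous one):
  128 = 3*33 + 29, so a_0 = 3.
  33 = 1*29 + 4, so a_1 = 1.
  29 = 7*4 + 1, so a_2 = 7.
  4 = 4*1 + 0, so a_3 = 4.
The remainder reaches 0 after 4 divisions, so the expansion has 4 partial quotients, read off in order.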